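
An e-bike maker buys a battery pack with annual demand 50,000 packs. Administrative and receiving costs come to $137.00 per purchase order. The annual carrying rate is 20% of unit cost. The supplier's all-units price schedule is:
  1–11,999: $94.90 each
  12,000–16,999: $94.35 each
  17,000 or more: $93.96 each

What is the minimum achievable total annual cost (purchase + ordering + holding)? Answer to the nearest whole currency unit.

Holding cost per unit per year at price C is H = 0.20·C.
For each price level, check whether its EOQ is feasible; otherwise the best quantity at that price is the breakpoint.
EOQ at $94.90 = 849.6 (feasible in tier 1): TC = 50,000×$94.90 + (50,000/849.6)×137 + (849.6/2)×0.20×$94.90 = $4,761,125.32.
EOQ at $94.35 = 852.1 < 12000, so use break Q=12000: TC = 50,000×$94.35 + (50,000/12000.0)×137 + (12000.0/2)×0.20×$94.35 = $4,831,290.83.
EOQ at $93.96 = 853.8 < 17000, so use break Q=17000: TC = 50,000×$93.96 + (50,000/17000.0)×137 + (17000.0/2)×0.20×$93.96 = $4,858,134.94.
Lowest total cost among the candidates is at Q = 849.6.

TC* ≈ $4,761,125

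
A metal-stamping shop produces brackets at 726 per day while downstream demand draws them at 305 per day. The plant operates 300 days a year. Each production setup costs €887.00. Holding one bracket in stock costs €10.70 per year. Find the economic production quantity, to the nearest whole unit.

Annual demand D = 305 × 300 = 91,500.
Production build-up factor (1 − d/p) = 1 − 305/726 = 0.5799.
Q* = √(2DS / (H(1 − d/p))) = √(2 × 91,500 × 887 / (10.7 × 0.5799)).
= √(162,321,000 / 6.2048) ≈ 5114.730.

Q* ≈ 5,115 brackets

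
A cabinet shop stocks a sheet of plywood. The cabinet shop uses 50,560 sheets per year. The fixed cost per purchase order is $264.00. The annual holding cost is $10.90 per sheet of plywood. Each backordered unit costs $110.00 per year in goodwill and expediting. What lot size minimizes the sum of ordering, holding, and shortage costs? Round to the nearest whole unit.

With planned backorders, Q* = √(2DS/H) · √((H+B)/B).
√(2DS/H) = √(2 × 50,560 × 264 / 10.9) = 1564.974.
√((H+B)/B) = √((10.9+110)/110) = 1.0484.
Q* ≈ 1640.681.

Q* ≈ 1,641 sheets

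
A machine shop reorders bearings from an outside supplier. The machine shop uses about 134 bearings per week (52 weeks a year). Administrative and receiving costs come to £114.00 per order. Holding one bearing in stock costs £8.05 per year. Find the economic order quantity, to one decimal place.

Annual demand D = 134 × 52 = 6,968.
EOQ = √(2DS / H) = √(2 × 6,968 × 114 / 8.05).
= √(1,588,704 / 8.05) = √197,354.5342 ≈ 444.246.

Q* ≈ 444.2 bearings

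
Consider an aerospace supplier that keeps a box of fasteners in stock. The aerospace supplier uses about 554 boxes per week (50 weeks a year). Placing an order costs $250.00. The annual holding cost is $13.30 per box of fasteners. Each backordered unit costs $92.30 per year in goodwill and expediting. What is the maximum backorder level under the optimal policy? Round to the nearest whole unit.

S* ≈ 137 boxes

Annual demand D = 554 × 50 = 27,700.
With planned backorders, Q* = √(2DS/H) · √((H+B)/B).
√(2DS/H) = √(2 × 27,700 × 250 / 13.3) = 1020.467.
√((H+B)/B) = √((13.3+92.3)/92.3) = 1.0696.
Q* ≈ 1091.516.
S* = Q* · H/(H+B) = 1091.516 × 13.3/105.6 ≈ 137.473.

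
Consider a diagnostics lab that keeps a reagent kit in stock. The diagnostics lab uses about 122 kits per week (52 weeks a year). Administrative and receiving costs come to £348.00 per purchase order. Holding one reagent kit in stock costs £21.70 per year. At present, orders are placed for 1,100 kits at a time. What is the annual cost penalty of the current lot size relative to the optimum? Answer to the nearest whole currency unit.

Annual demand D = 122 × 52 = 6,344.
EOQ = √(2DS/H) = √(2 × 6,344 × 348 / 21.7) ≈ 451.08.
Cost at Q* = (D/Q*)S + (Q*/2)H = √(2DSH) ≈ £9,788.50.
Cost at Q = 1,100: (6,344/1,100)×348 + (1,100/2)×21.7 = £2,007.01 + £11,935.00 = £13,942.01.
Excess = £13,942.01 − £9,788.50 = £4,153.51.

Extra cost ≈ £4,154 per year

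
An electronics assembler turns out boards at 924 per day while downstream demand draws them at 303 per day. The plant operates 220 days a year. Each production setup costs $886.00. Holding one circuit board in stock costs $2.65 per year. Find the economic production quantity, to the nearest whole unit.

Q* ≈ 8,144 boards

Annual demand D = 303 × 220 = 66,660.
Production build-up factor (1 − d/p) = 1 − 303/924 = 0.6721.
Q* = √(2DS / (H(1 − d/p))) = √(2 × 66,660 × 886 / (2.65 × 0.6721)).
= √(118,121,520 / 1.781) ≈ 8143.887.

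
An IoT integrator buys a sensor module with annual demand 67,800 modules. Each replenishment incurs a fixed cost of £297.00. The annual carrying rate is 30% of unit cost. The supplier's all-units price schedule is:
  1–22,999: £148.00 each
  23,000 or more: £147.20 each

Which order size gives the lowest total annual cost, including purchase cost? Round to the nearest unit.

Holding cost per unit per year at price C is H = 0.30·C.
For each price level, check whether its EOQ is feasible; otherwise the best quantity at that price is the breakpoint.
EOQ at £148.00 = 952.4 (feasible in tier 1): TC = 67,800×£148.00 + (67,800/952.4)×297 + (952.4/2)×0.30×£148.00 = £10,076,686.29.
EOQ at £147.20 = 955.0 < 23000, so use break Q=23000: TC = 67,800×£147.20 + (67,800/23000.0)×297 + (23000.0/2)×0.30×£147.20 = £10,488,875.50.
Lowest total cost is £10,076,686.29 at Q = 952.4.

Q* ≈ 952 modules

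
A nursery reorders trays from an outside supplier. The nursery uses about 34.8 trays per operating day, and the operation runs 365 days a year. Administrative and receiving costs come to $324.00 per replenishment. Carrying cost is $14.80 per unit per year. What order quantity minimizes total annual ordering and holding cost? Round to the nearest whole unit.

Annual demand D = 34.8 × 365 = 12,702.
EOQ = √(2DS / H) = √(2 × 12,702 × 324 / 14.8).
= √(8,230,896 / 14.8) = √556,141.6216 ≈ 745.749.

Q* ≈ 746 trays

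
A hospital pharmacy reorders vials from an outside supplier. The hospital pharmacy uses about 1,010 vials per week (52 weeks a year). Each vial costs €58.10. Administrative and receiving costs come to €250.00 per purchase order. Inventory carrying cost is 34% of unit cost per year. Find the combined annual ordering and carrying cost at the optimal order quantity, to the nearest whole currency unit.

Annual demand D = 1,010 × 52 = 52,520.
Holding cost H = 0.34 × €58.10 = €19.7540 per unit per year.
EOQ = √(2DS/H) = √(2 × 52,520 × 250 / 19.754) ≈ 1152.97.
At the optimum the two cost components are equal, so total cost = 2·(Q*/2)H = Q*·H.
Minimum total = √(2DSH) = √(2 × 52,520 × 250 × 19.754) ≈ 22775.865.

TC* ≈ €22,776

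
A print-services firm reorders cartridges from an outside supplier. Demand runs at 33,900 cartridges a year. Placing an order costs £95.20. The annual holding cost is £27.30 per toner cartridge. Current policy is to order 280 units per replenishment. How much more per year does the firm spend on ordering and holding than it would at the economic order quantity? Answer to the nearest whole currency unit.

EOQ = √(2DS/H) = √(2 × 33,900 × 95.2 / 27.3) ≈ 486.24.
Cost at Q* = (D/Q*)S + (Q*/2)H = √(2DSH) ≈ £13,274.39.
Cost at Q = 280: (33,900/280)×95.2 + (280/2)×27.3 = £11,526.00 + £3,822.00 = £15,348.00.
Excess = £15,348.00 − £13,274.39 = £2,073.61.

Extra cost ≈ £2,074 per year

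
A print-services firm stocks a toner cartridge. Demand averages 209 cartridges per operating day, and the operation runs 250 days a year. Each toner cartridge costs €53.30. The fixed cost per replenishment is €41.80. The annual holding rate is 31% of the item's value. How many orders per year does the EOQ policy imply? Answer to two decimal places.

Annual demand D = 209 × 250 = 52,250.
Holding cost H = 0.31 × €53.30 = €16.5230 per unit per year.
Q* = √(2DS/H) = √(2 × 52,250 × 41.8 / 16.523) ≈ 514.16.
Orders per year = D / Q* = 52,250 / 514.16 ≈ 101.621.

N ≈ 101.62 orders per year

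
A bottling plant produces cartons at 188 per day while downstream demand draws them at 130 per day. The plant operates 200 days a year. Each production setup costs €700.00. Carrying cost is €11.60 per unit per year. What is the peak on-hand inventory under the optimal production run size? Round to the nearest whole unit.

Annual demand D = 130 × 200 = 26,000.
Production build-up factor (1 − d/p) = 1 − 130/188 = 0.3085.
Q* = √(2DS / (H(1 − d/p))) = √(2 × 26,000 × 700 / (11.6 × 0.3085)).
= √(36,400,000 / 3.5787) ≈ 3189.236.
Maximum inventory = Q*(1 − d/p) = 3189.236 × 0.3085 ≈ 983.913.

I_max ≈ 984 cartons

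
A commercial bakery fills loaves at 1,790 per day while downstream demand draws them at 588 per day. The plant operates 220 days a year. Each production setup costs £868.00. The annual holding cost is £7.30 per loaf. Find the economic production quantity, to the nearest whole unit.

Annual demand D = 588 × 220 = 129,360.
Production build-up factor (1 − d/p) = 1 − 588/1,790 = 0.6715.
Q* = √(2DS / (H(1 − d/p))) = √(2 × 129,360 × 868 / (7.3 × 0.6715)).
= √(224,568,960 / 4.902) ≈ 6768.426.

Q* ≈ 6,768 loaves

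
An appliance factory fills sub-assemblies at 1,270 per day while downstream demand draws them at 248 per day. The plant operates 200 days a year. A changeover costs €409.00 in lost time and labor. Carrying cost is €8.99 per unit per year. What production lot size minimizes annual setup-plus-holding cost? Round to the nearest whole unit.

Q* ≈ 2,368 sub-assemblies

Annual demand D = 248 × 200 = 49,600.
Production build-up factor (1 − d/p) = 1 − 248/1,270 = 0.8047.
Q* = √(2DS / (H(1 − d/p))) = √(2 × 49,600 × 409 / (8.99 × 0.8047)).
= √(40,572,800 / 7.2345) ≈ 2368.176.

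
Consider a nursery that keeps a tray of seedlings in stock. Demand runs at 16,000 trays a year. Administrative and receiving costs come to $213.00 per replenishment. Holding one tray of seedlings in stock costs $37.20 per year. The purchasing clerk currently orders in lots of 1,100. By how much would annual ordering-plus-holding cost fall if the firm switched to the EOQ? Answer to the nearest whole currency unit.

EOQ = √(2DS/H) = √(2 × 16,000 × 213 / 37.2) ≈ 428.05.
Cost at Q* = (D/Q*)S + (Q*/2)H = √(2DSH) ≈ $15,923.42.
Cost at Q = 1,100: (16,000/1,100)×213 + (1,100/2)×37.2 = $3,098.18 + $20,460.00 = $23,558.18.
Excess = $23,558.18 − $15,923.42 = $7,634.77.

Extra cost ≈ $7,635 per year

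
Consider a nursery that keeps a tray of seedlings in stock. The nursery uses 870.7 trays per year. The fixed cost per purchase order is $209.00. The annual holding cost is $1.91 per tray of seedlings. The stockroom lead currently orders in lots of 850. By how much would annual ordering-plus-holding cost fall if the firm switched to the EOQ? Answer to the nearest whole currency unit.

EOQ = √(2DS/H) = √(2 × 870.7 × 209 / 1.91) ≈ 436.52.
Cost at Q* = (D/Q*)S + (Q*/2)H = √(2DSH) ≈ $833.76.
Cost at Q = 850: (870.7/850)×209 + (850/2)×1.91 = $214.09 + $811.75 = $1,025.84.
Excess = $1,025.84 − $833.76 = $192.08.

Extra cost ≈ $192 per year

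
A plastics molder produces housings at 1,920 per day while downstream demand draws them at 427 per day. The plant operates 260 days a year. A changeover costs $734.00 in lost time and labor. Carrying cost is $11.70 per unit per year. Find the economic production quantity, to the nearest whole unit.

Annual demand D = 427 × 260 = 111,020.
Production build-up factor (1 − d/p) = 1 − 427/1,920 = 0.7776.
Q* = √(2DS / (H(1 − d/p))) = √(2 × 111,020 × 734 / (11.7 × 0.7776)).
= √(162,977,360 / 9.098) ≈ 4232.446.

Q* ≈ 4,232 housings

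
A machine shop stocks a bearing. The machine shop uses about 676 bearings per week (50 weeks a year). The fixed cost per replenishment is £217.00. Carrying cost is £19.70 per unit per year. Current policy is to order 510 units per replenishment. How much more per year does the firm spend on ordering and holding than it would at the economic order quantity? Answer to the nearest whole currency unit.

Annual demand D = 676 × 50 = 33,800.
EOQ = √(2DS/H) = √(2 × 33,800 × 217 / 19.7) ≈ 862.92.
Cost at Q* = (D/Q*)S + (Q*/2)H = √(2DSH) ≈ £16,999.51.
Cost at Q = 510: (33,800/510)×217 + (510/2)×19.7 = £14,381.57 + £5,023.50 = £19,405.07.
Excess = £19,405.07 − £16,999.51 = £2,405.56.

Extra cost ≈ £2,406 per year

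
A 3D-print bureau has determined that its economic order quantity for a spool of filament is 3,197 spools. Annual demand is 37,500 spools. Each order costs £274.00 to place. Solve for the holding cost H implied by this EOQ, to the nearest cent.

Squaring Q* = √(2DS/H) gives Q*² = 2DS/H.
From Q* = √(2DS/H): H = 2DS / Q*² = 2 × 37,500 × 274 / 3,197² = 2.0106.

H ≈ £2.01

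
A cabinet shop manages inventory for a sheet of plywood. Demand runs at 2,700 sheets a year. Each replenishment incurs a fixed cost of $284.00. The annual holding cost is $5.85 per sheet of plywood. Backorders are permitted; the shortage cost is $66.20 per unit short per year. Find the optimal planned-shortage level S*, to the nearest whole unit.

S* ≈ 43 sheets

With planned backorders, Q* = √(2DS/H) · √((H+B)/B).
√(2DS/H) = √(2 × 2,700 × 284 / 5.85) = 512.010.
√((H+B)/B) = √((5.85+66.2)/66.2) = 1.0432.
Q* ≈ 534.154.
S* = Q* · H/(H+B) = 534.154 × 5.85/72.05 ≈ 43.370.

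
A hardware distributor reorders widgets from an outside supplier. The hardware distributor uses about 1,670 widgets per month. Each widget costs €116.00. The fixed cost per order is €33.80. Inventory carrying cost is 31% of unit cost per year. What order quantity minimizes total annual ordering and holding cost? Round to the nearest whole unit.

Q* ≈ 194 widgets

Annual demand D = 1,670 × 12 = 20,040.
Holding cost H = 0.31 × €116.00 = €35.9600 per unit per year.
EOQ = √(2DS / H) = √(2 × 20,040 × 33.8 / 35.96).
= √(1,354,704 / 35.96) = √37,672.525 ≈ 194.094.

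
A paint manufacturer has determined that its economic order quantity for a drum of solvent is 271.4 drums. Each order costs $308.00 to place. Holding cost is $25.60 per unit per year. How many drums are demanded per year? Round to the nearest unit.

D ≈ 3,061 drums per year

Squaring Q* = √(2DS/H) gives Q*² = 2DS/H.
From Q* = √(2DS/H): D = Q*²H / (2S) = 271.4² × 25.6 / (2 × 308) = 3061.110.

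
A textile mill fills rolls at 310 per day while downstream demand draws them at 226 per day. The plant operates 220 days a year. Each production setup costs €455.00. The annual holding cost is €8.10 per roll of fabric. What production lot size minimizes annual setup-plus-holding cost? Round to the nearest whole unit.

Q* ≈ 4,540 rolls

Annual demand D = 226 × 220 = 49,720.
Production build-up factor (1 − d/p) = 1 − 226/310 = 0.2710.
Q* = √(2DS / (H(1 − d/p))) = √(2 × 49,720 × 455 / (8.1 × 0.2710)).
= √(45,245,200 / 2.1948) ≈ 4540.304.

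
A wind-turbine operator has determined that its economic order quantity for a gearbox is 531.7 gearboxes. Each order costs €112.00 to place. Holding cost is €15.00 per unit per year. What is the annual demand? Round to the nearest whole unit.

Invert the EOQ relation Q*² = 2DS/H.
From Q* = √(2DS/H): D = Q*²H / (2S) = 531.7² × 15 / (2 × 112) = 18931.131.

D ≈ 18,931 gearboxes per year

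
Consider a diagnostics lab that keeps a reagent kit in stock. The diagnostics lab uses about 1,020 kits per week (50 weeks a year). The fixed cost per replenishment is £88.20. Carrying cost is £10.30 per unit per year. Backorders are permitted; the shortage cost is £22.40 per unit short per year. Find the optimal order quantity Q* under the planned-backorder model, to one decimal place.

Q* ≈ 1,129.2 kits

Annual demand D = 1,020 × 50 = 51,000.
With planned backorders, Q* = √(2DS/H) · √((H+B)/B).
√(2DS/H) = √(2 × 51,000 × 88.2 / 10.3) = 934.578.
√((H+B)/B) = √((10.3+22.4)/22.4) = 1.2082.
Q* ≈ 1129.186.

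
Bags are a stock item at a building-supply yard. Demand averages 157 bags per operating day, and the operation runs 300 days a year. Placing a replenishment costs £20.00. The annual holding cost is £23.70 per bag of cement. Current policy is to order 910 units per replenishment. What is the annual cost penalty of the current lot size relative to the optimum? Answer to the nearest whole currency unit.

Annual demand D = 157 × 300 = 47,100.
EOQ = √(2DS/H) = √(2 × 47,100 × 20 / 23.7) ≈ 281.95.
Cost at Q* = (D/Q*)S + (Q*/2)H = √(2DSH) ≈ £6,682.13.
Cost at Q = 910: (47,100/910)×20 + (910/2)×23.7 = £1,035.16 + £10,783.50 = £11,818.66.
Excess = £11,818.66 − £6,682.13 = £5,136.54.

Extra cost ≈ £5,137 per year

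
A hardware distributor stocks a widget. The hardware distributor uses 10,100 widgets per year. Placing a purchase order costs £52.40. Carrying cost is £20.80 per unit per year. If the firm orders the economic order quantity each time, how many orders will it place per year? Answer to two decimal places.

The optimal lot size = √(2DS/H) = √(2 × 10,100 × 52.4 / 20.8) ≈ 225.58.
Orders per year = D / Q* = 10,100 / 225.58 ≈ 44.773.

N ≈ 44.77 orders per year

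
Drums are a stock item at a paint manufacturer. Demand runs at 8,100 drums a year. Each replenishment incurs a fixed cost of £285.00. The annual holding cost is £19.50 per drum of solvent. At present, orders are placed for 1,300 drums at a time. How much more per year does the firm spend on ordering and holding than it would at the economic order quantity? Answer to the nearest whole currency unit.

EOQ = √(2DS/H) = √(2 × 8,100 × 285 / 19.5) ≈ 486.59.
Cost at Q* = (D/Q*)S + (Q*/2)H = √(2DSH) ≈ £9,488.49.
Cost at Q = 1,300: (8,100/1,300)×285 + (1,300/2)×19.5 = £1,775.77 + £12,675.00 = £14,450.77.
Excess = £14,450.77 − £9,488.49 = £4,962.28.

Extra cost ≈ £4,962 per year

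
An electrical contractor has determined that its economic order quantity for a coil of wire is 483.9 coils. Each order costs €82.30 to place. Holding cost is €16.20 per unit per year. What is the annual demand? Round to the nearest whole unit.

D ≈ 23,046 coils per year

Squaring Q* = √(2DS/H) gives Q*² = 2DS/H.
From Q* = √(2DS/H): D = Q*²H / (2S) = 483.9² × 16.2 / (2 × 82.3) = 23046.046.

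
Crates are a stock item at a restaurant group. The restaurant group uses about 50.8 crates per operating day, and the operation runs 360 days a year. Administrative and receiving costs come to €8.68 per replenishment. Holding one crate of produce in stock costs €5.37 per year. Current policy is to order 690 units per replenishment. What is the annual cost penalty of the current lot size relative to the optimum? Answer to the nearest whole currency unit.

Annual demand D = 50.8 × 360 = 18,288.
EOQ = √(2DS/H) = √(2 × 18,288 × 8.68 / 5.37) ≈ 243.15.
Cost at Q* = (D/Q*)S + (Q*/2)H = √(2DSH) ≈ €1,305.71.
Cost at Q = 690: (18,288/690)×8.68 + (690/2)×5.37 = €230.06 + €1,852.65 = €2,082.71.
Excess = €2,082.71 − €1,305.71 = €777.00.

Extra cost ≈ €777 per year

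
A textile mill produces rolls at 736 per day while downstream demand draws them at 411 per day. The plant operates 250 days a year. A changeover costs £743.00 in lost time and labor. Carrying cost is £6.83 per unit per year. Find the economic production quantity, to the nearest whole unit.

Annual demand D = 411 × 250 = 102,750.
Production build-up factor (1 − d/p) = 1 − 411/736 = 0.4416.
Q* = √(2DS / (H(1 − d/p))) = √(2 × 102,750 × 743 / (6.83 × 0.4416)).
= √(152,686,500 / 3.016) ≈ 7115.201.

Q* ≈ 7,115 rolls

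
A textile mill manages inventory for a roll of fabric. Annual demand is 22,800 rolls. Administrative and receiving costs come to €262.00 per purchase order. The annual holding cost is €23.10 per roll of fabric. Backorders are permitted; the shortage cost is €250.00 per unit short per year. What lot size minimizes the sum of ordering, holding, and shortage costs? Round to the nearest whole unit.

With planned backorders, Q* = √(2DS/H) · √((H+B)/B).
√(2DS/H) = √(2 × 22,800 × 262 / 23.1) = 719.163.
√((H+B)/B) = √((23.1+250)/250) = 1.0452.
Q* ≈ 751.654.

Q* ≈ 752 rolls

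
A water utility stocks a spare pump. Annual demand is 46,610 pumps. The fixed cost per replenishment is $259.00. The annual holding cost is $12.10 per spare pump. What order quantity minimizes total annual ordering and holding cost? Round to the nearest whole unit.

Q* ≈ 1,413 pumps

EOQ = √(2DS / H) = √(2 × 46,610 × 259 / 12.1).
= √(24,143,980 / 12.1) = √1,995,370.2479 ≈ 1412.576.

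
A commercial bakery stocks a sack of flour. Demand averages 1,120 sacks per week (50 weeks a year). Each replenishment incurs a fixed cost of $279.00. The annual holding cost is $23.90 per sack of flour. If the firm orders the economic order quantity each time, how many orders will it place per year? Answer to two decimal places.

N ≈ 48.98 orders per year

Annual demand D = 1,120 × 50 = 56,000.
EOQ = √(2DS/H) = √(2 × 56,000 × 279 / 23.9) ≈ 1143.44.
Orders per year = D / Q* = 56,000 / 1143.44 ≈ 48.975.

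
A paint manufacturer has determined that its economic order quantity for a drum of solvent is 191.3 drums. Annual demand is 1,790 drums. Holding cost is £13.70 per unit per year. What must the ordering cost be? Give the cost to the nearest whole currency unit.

The basic EOQ model gives Q* = √(2DS/H); rearrange for the unknown.
From Q* = √(2DS/H): S = Q*²H / (2D) = 191.3² × 13.7 / (2 × 1,790) = 140.0450.

S ≈ £140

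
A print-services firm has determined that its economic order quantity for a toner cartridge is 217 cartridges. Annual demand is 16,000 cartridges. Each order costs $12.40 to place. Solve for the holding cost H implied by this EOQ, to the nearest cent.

Invert the EOQ relation Q*² = 2DS/H.
From Q* = √(2DS/H): H = 2DS / Q*² = 2 × 16,000 × 12.4 / 217² = 8.4266.

H ≈ $8.43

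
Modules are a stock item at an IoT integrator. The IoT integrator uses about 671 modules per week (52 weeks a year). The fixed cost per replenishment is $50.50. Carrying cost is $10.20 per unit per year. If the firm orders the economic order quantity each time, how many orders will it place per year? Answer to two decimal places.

Annual demand D = 671 × 52 = 34,892.
Q* = √(2DS/H) = √(2 × 34,892 × 50.5 / 10.2) ≈ 587.79.
Orders per year = D / Q* = 34,892 / 587.79 ≈ 59.361.

N ≈ 59.36 orders per year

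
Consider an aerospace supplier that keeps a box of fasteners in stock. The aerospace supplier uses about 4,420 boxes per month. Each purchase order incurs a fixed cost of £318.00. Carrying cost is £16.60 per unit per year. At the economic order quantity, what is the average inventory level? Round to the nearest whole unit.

Average inventory ≈ 713 boxes

Annual demand D = 4,420 × 12 = 53,040.
EOQ = √(2DS/H) = √(2 × 53,040 × 318 / 16.6) ≈ 1425.53.
Average inventory = Q*/2 ≈ 1425.53 / 2 = 712.765.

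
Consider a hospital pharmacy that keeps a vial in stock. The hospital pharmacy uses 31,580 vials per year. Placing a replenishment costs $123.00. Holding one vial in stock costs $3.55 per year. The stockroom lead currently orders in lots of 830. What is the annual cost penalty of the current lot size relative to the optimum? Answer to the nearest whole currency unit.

Extra cost ≈ $902 per year

EOQ = √(2DS/H) = √(2 × 31,580 × 123 / 3.55) ≈ 1479.31.
Cost at Q* = (D/Q*)S + (Q*/2)H = √(2DSH) ≈ $5,251.55.
Cost at Q = 830: (31,580/830)×123 + (830/2)×3.55 = $4,679.93 + $1,473.25 = $6,153.18.
Excess = $6,153.18 − $5,251.55 = $901.62.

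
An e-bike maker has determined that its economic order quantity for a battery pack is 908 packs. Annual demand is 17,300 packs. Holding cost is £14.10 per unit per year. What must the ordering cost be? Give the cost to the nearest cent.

Invert the EOQ relation Q*² = 2DS/H.
From Q* = √(2DS/H): S = Q*²H / (2D) = 908² × 14.1 / (2 × 17,300) = 335.9810.

S ≈ £335.98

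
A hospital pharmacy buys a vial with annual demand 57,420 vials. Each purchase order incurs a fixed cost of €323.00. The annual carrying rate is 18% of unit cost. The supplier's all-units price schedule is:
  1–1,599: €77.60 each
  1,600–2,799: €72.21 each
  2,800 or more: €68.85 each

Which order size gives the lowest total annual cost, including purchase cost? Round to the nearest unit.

Holding cost per unit per year at price C is H = 0.18·C.
For each price level, check whether its EOQ is feasible; otherwise the best quantity at that price is the breakpoint.
Tier 1 (€77.60): EOQ = 1629.6 exceeds tier's upper bound 1599, so this tier is dominated.
EOQ at €72.21 = 1689.3 (feasible in tier 2): TC = 57,420×€72.21 + (57,420/1689.3)×323 + (1689.3/2)×0.18×€72.21 = €4,168,255.69.
EOQ at €68.85 = 1730.1 < 2800, so use break Q=2800: TC = 57,420×€68.85 + (57,420/2800.0)×323 + (2800.0/2)×0.18×€68.85 = €3,977,341.01.
Lowest total cost is €3,977,341.01 at Q = 2800.0.

Q* ≈ 2,800 vials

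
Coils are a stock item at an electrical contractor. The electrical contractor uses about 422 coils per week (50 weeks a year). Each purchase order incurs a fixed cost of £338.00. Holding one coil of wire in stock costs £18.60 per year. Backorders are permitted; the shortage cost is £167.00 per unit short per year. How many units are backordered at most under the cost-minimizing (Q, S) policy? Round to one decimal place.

S* ≈ 92.5 coils

Annual demand D = 422 × 50 = 21,100.
With planned backorders, Q* = √(2DS/H) · √((H+B)/B).
√(2DS/H) = √(2 × 21,100 × 338 / 18.6) = 875.706.
√((H+B)/B) = √((18.6+167)/167) = 1.0542.
Q* ≈ 923.185.
S* = Q* · H/(H+B) = 923.185 × 18.6/185.6 ≈ 92.517.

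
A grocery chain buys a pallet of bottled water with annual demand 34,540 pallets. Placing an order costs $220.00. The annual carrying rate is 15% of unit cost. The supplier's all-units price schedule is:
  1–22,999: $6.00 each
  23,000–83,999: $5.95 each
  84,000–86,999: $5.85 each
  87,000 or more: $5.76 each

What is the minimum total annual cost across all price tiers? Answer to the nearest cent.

Holding cost per unit per year at price C is H = 0.15·C.
Evaluate total cost at each tier's feasible EOQ or, if the EOQ is below the tier, at the tier's minimum quantity.
EOQ at $6.00 = 4109.3 (feasible in tier 1): TC = 34,540×$6.00 + (34,540/4109.3)×220 + (4109.3/2)×0.15×$6.00 = $210,938.36.
EOQ at $5.95 = 4126.5 < 23000, so use break Q=23000: TC = 34,540×$5.95 + (34,540/23000.0)×220 + (23000.0/2)×0.15×$5.95 = $216,107.13.
EOQ at $5.85 = 4161.6 < 84000, so use break Q=84000: TC = 34,540×$5.85 + (34,540/84000.0)×220 + (84000.0/2)×0.15×$5.85 = $239,004.46.
EOQ at $5.76 = 4194.0 < 87000, so use break Q=87000: TC = 34,540×$5.76 + (34,540/87000.0)×220 + (87000.0/2)×0.15×$5.76 = $236,621.74.
Lowest total cost among the candidates is at Q = 4109.3.

TC* ≈ $210,938.36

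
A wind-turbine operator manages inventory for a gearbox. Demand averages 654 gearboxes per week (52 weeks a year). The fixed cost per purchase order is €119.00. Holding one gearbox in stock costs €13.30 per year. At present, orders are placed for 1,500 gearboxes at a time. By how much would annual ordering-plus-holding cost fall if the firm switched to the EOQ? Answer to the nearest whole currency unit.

Annual demand D = 654 × 52 = 34,008.
EOQ = √(2DS/H) = √(2 × 34,008 × 119 / 13.3) ≈ 780.11.
Cost at Q* = (D/Q*)S + (Q*/2)H = √(2DSH) ≈ €10,375.40.
Cost at Q = 1,500: (34,008/1,500)×119 + (1,500/2)×13.3 = €2,697.97 + €9,975.00 = €12,672.97.
Excess = €12,672.97 − €10,375.40 = €2,297.57.

Extra cost ≈ €2,298 per year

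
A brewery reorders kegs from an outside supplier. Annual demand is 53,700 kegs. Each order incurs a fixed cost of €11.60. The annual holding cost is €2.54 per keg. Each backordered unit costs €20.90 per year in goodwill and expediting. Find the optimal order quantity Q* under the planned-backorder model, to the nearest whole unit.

Q* ≈ 742 kegs

With planned backorders, Q* = √(2DS/H) · √((H+B)/B).
√(2DS/H) = √(2 × 53,700 × 11.6 / 2.54) = 700.349.
√((H+B)/B) = √((2.54+20.9)/20.9) = 1.0590.
Q* ≈ 741.686.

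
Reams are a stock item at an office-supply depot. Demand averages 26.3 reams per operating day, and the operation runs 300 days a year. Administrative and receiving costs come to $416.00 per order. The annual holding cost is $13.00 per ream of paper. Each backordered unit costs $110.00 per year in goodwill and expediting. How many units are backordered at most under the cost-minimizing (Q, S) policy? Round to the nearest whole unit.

S* ≈ 79 reams

Annual demand D = 26.3 × 300 = 7,890.
With planned backorders, Q* = √(2DS/H) · √((H+B)/B).
√(2DS/H) = √(2 × 7,890 × 416 / 13) = 710.605.
√((H+B)/B) = √((13+110)/110) = 1.0574.
Q* ≈ 751.423.
S* = Q* · H/(H+B) = 751.423 × 13/123 ≈ 79.419.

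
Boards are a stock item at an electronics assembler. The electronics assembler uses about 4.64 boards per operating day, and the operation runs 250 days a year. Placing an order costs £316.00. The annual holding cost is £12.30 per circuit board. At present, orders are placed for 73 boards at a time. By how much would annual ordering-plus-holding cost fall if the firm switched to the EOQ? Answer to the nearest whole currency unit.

Extra cost ≈ £2,467 per year

Annual demand D = 4.64 × 250 = 1,160.
EOQ = √(2DS/H) = √(2 × 1,160 × 316 / 12.3) ≈ 244.14.
Cost at Q* = (D/Q*)S + (Q*/2)H = √(2DSH) ≈ £3,002.89.
Cost at Q = 73: (1,160/73)×316 + (73/2)×12.3 = £5,021.37 + £448.95 = £5,470.32.
Excess = £5,470.32 − £3,002.89 = £2,467.43.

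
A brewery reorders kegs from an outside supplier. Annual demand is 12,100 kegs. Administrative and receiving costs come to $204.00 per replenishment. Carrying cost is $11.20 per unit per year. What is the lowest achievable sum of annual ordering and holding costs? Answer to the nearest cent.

The optimal lot size = √(2DS/H) = √(2 × 12,100 × 204 / 11.2) ≈ 663.92.
At Q*, ordering cost (D/Q*)S equals holding cost (Q*/2)H, each = √(DSH/2).
Minimum total = √(2DSH) = √(2 × 12,100 × 204 × 11.2) ≈ 7435.870.

TC* ≈ $7,435.87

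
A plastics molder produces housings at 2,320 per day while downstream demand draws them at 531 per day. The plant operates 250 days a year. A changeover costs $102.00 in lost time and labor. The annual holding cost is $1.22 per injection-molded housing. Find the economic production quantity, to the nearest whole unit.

Annual demand D = 531 × 250 = 132,750.
Production build-up factor (1 − d/p) = 1 − 531/2,320 = 0.7711.
Q* = √(2DS / (H(1 − d/p))) = √(2 × 132,750 × 102 / (1.22 × 0.7711)).
= √(27,081,000 / 0.9408) ≈ 5365.266.

Q* ≈ 5,365 housings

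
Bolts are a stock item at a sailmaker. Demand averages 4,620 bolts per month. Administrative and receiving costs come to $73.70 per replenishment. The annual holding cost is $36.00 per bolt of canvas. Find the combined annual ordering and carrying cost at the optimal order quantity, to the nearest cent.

TC* ≈ $17,151.87

Annual demand D = 4,620 × 12 = 55,440.
The optimal lot size = √(2DS/H) = √(2 × 55,440 × 73.7 / 36) ≈ 476.44.
At the optimum the two cost components are equal, so total cost = 2·(Q*/2)H = Q*·H.
Minimum total = √(2DSH) = √(2 × 55,440 × 73.7 × 36) ≈ 17151.875.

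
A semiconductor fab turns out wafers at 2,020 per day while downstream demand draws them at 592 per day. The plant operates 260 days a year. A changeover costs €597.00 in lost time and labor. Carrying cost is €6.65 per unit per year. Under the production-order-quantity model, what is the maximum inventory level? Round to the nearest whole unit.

I_max ≈ 4,420 wafers

Annual demand D = 592 × 260 = 153,920.
Production build-up factor (1 − d/p) = 1 − 592/2,020 = 0.7069.
Q* = √(2DS / (H(1 − d/p))) = √(2 × 153,920 × 597 / (6.65 × 0.7069)).
= √(183,780,480 / 4.7011) ≈ 6252.453.
Maximum inventory = Q*(1 − d/p) = 6252.453 × 0.7069 ≈ 4420.051.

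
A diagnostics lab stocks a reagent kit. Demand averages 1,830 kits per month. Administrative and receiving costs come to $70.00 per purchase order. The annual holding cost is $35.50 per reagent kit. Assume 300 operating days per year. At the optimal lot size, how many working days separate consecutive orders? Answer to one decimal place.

Annual demand D = 1,830 × 12 = 21,960.
EOQ = √(2DS/H) = √(2 × 21,960 × 70 / 35.5) ≈ 294.28.
Cycle time = Q*/D × 300 = 294.28 / 21,960 × 300 ≈ 4.020 days.

T ≈ 4.0 days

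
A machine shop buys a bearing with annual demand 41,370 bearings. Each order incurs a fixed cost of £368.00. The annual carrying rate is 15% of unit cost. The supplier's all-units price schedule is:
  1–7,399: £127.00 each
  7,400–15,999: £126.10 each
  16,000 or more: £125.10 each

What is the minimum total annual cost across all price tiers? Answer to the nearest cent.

Holding cost per unit per year at price C is H = 0.15·C.
Evaluate total cost at each tier's feasible EOQ or, if the EOQ is below the tier, at the tier's minimum quantity.
EOQ at £127.00 = 1264.3 (feasible in tier 1): TC = 41,370×£127.00 + (41,370/1264.3)×368 + (1264.3/2)×0.15×£127.00 = £5,278,074.03.
EOQ at £126.10 = 1268.8 < 7400, so use break Q=7400: TC = 41,370×£126.10 + (41,370/7400.0)×368 + (7400.0/2)×0.15×£126.10 = £5,288,799.82.
EOQ at £125.10 = 1273.8 < 16000, so use break Q=16000: TC = 41,370×£125.10 + (41,370/16000.0)×368 + (16000.0/2)×0.15×£125.10 = £5,326,458.51.
Lowest total cost among the candidates is at Q = 1264.3.

TC* ≈ £5,278,074.03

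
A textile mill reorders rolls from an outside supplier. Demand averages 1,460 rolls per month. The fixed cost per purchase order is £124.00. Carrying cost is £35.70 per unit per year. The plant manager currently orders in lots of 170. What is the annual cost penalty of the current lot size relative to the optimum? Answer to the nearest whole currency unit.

Extra cost ≈ £3,359 per year

Annual demand D = 1,460 × 12 = 17,520.
EOQ = √(2DS/H) = √(2 × 17,520 × 124 / 35.7) ≈ 348.87.
Cost at Q* = (D/Q*)S + (Q*/2)H = √(2DSH) ≈ £12,454.52.
Cost at Q = 170: (17,520/170)×124 + (170/2)×35.7 = £12,779.29 + £3,034.50 = £15,813.79.
Excess = £15,813.79 − £12,454.52 = £3,359.27.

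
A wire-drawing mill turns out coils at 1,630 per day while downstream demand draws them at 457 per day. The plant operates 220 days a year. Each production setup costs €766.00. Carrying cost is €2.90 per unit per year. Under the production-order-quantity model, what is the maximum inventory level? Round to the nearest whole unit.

Annual demand D = 457 × 220 = 100,540.
Production build-up factor (1 − d/p) = 1 − 457/1,630 = 0.7196.
Q* = √(2DS / (H(1 − d/p))) = √(2 × 100,540 × 766 / (2.9 × 0.7196)).
= √(154,027,280 / 2.0869) ≈ 8591.018.
Maximum inventory = Q*(1 − d/p) = 8591.018 × 0.7196 ≈ 6182.370.

I_max ≈ 6,182 coils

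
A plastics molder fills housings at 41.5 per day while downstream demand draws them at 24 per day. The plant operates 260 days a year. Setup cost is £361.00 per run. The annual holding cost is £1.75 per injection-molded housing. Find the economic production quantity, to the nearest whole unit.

Annual demand D = 24 × 260 = 6,240.
Production build-up factor (1 − d/p) = 1 − 24/41.5 = 0.4217.
Q* = √(2DS / (H(1 − d/p))) = √(2 × 6,240 × 361 / (1.75 × 0.4217)).
= √(4,505,280 / 0.738) ≈ 2470.853.

Q* ≈ 2,471 housings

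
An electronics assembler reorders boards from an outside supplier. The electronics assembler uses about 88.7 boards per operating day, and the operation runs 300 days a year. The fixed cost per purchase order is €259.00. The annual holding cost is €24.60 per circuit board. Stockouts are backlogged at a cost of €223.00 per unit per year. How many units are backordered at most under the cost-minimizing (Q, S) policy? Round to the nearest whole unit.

S* ≈ 78 boards

Annual demand D = 88.7 × 300 = 26,610.
With planned backorders, Q* = √(2DS/H) · √((H+B)/B).
√(2DS/H) = √(2 × 26,610 × 259 / 24.6) = 748.548.
√((H+B)/B) = √((24.6+223)/223) = 1.0537.
Q* ≈ 788.756.
S* = Q* · H/(H+B) = 788.756 × 24.6/247.6 ≈ 78.366.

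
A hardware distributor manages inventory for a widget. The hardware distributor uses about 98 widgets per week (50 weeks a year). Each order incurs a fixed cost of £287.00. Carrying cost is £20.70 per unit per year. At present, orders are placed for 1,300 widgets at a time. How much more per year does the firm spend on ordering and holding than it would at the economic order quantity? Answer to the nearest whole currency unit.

Annual demand D = 98 × 50 = 4,900.
EOQ = √(2DS/H) = √(2 × 4,900 × 287 / 20.7) ≈ 368.61.
Cost at Q* = (D/Q*)S + (Q*/2)H = √(2DSH) ≈ £7,630.26.
Cost at Q = 1,300: (4,900/1,300)×287 + (1,300/2)×20.7 = £1,081.77 + £13,455.00 = £14,536.77.
Excess = £14,536.77 − £7,630.26 = £6,906.51.

Extra cost ≈ £6,907 per year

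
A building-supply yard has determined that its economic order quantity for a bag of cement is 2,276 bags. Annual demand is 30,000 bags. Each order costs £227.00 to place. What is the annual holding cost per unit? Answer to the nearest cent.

H ≈ £2.63

The basic EOQ model gives Q* = √(2DS/H); rearrange for the unknown.
From Q* = √(2DS/H): H = 2DS / Q*² = 2 × 30,000 × 227 / 2,276² = 2.6293.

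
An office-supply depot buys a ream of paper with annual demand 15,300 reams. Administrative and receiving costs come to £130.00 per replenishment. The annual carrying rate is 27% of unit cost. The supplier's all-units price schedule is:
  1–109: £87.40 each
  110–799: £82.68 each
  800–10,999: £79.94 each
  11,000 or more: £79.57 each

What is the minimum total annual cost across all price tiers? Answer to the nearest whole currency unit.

Holding cost per unit per year at price C is H = 0.27·C.
For each price level, check whether its EOQ is feasible; otherwise the best quantity at that price is the breakpoint.
Tier 1 (£87.40): EOQ = 410.6 exceeds tier's upper bound 109, so this tier is dominated.
EOQ at £82.68 = 422.1 (feasible in tier 2): TC = 15,300×£82.68 + (15,300/422.1)×130 + (422.1/2)×0.27×£82.68 = £1,274,427.55.
EOQ at £79.94 = 429.3 < 800, so use break Q=800: TC = 15,300×£79.94 + (15,300/800.0)×130 + (800.0/2)×0.27×£79.94 = £1,234,201.77.
EOQ at £79.57 = 430.3 < 11000, so use break Q=11000: TC = 15,300×£79.57 + (15,300/11000.0)×130 + (11000.0/2)×0.27×£79.57 = £1,335,763.27.
Lowest total cost among the candidates is at Q = 800.0.

TC* ≈ £1,234,202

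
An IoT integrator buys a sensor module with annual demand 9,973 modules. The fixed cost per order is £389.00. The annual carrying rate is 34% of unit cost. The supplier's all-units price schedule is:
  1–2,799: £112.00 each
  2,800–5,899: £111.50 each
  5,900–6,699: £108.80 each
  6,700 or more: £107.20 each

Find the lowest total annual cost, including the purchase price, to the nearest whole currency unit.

Holding cost per unit per year at price C is H = 0.34·C.
Candidates are each tier's EOQ (if it falls in that tier) and each price-break quantity.
EOQ at £112.00 = 451.4 (feasible in tier 1): TC = 9,973×£112.00 + (9,973/451.4)×389 + (451.4/2)×0.34×£112.00 = £1,134,165.02.
EOQ at £111.50 = 452.4 < 2800, so use break Q=2800: TC = 9,973×£111.50 + (9,973/2800.0)×389 + (2800.0/2)×0.34×£111.50 = £1,166,449.03.
EOQ at £108.80 = 458.0 < 5900, so use break Q=5900: TC = 9,973×£108.80 + (9,973/5900.0)×389 + (5900.0/2)×0.34×£108.80 = £1,194,846.34.
EOQ at £107.20 = 461.4 < 6700, so use break Q=6700: TC = 9,973×£107.20 + (9,973/6700.0)×389 + (6700.0/2)×0.34×£107.20 = £1,191,785.43.
Lowest total cost among the candidates is at Q = 451.4.

TC* ≈ £1,134,165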